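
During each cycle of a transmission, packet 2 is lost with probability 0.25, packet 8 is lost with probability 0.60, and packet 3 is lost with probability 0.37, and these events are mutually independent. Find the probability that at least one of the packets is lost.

0.811

P(none) = (1 − 0.25) × (1 − 0.60) × (1 − 0.37) = 0.75 × 0.40 × 0.63 = 0.189
P(at least one) = 1 − 0.189 = 0.811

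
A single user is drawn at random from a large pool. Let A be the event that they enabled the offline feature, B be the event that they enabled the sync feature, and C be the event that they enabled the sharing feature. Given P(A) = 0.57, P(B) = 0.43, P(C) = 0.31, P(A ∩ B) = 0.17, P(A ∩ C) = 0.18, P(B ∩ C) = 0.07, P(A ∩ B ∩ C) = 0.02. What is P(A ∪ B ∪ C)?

0.91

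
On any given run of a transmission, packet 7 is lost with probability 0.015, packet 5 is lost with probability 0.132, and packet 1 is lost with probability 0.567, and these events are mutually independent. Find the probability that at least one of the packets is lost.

Independence gives P(none) = ∏(1 − pᵢ).
P(none) = (1 − 0.015) × (1 − 0.132) × (1 − 0.567) = 0.985 × 0.868 × 0.433 = 0.37020634
P(at least one) = 1 − 0.37020634 = 0.62979366

0.62979366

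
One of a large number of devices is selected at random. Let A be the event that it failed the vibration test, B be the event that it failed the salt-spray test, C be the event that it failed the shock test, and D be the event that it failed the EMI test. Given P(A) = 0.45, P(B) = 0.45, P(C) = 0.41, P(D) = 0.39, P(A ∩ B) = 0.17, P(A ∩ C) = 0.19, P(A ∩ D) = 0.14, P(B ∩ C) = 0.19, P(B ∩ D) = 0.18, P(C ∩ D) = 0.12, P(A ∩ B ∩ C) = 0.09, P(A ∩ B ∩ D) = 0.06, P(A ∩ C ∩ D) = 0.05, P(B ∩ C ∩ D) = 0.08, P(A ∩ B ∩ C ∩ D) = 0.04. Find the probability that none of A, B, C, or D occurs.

0.05

P(A ∪ B ∪ C ∪ D) = 0.45 + 0.45 + 0.41 + 0.39 − 0.17 − 0.19 − 0.14 − 0.19 − 0.18 − 0.12 + 0.09 + 0.06 + 0.05 + 0.08 − 0.04 = 0.95
P(none) = 1 − 0.95 = 0.05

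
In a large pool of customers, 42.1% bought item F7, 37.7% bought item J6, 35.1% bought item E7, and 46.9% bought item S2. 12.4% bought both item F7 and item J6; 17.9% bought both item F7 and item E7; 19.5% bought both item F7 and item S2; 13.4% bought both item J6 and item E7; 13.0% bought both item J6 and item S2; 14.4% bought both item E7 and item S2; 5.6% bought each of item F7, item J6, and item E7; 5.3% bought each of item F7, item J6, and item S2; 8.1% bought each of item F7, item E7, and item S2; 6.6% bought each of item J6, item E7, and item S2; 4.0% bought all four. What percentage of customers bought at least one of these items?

92.8%

Using inclusion–exclusion:
P(union) = 42.1 + 37.7 + 35.1 + 46.9 − 12.4 − 17.9 − 19.5 − 13.4 − 13.0 − 14.4 + 5.6 + 5.3 + 8.1 + 6.6 − 4.0 = 92.8%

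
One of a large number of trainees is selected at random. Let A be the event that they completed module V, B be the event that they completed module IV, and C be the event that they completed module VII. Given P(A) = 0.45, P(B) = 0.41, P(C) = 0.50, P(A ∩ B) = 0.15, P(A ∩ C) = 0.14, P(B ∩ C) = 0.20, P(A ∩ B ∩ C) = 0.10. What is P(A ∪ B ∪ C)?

Inclusion–exclusion gives
P(A ∪ B ∪ C) = 0.45 + 0.41 + 0.50 − 0.15 − 0.14 − 0.20 + 0.10 = 0.97

0.97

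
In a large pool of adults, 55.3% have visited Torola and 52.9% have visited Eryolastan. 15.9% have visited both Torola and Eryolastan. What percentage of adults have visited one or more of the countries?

By inclusion-exclusion,
P(≥1) = 55.3 + 52.9 − 15.9 = 92.3%

92.3%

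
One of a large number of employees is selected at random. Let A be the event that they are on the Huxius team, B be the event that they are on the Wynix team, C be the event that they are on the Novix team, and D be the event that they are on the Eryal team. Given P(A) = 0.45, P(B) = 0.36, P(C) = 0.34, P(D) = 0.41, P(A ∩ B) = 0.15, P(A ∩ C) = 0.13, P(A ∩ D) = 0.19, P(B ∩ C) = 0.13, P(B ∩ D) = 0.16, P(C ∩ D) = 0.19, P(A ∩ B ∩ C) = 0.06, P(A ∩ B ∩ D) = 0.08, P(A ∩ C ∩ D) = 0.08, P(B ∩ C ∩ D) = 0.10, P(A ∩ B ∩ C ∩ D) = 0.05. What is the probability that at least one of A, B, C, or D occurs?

Using inclusion–exclusion:
P(A ∪ B ∪ C ∪ D) = 0.45 + 0.36 + 0.34 + 0.41 − 0.15 − 0.13 − 0.19 − 0.13 − 0.16 − 0.19 + 0.06 + 0.08 + 0.08 + 0.10 − 0.05 = 0.88

0.88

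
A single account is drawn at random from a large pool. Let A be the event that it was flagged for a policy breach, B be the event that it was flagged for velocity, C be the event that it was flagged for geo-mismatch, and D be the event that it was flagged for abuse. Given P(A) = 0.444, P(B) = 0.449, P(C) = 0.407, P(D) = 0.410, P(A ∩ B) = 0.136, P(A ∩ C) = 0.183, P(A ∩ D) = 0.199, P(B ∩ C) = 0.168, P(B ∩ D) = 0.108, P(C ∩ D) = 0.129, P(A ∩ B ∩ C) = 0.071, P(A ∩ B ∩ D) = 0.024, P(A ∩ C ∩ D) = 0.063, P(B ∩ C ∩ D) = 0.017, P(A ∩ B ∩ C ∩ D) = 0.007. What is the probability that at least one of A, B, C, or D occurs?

0.955

P(A ∪ B ∪ C ∪ D) = 0.444 + 0.449 + 0.407 + 0.410 − 0.136 − 0.183 − 0.199 − 0.168 − 0.108 − 0.129 + 0.071 + 0.024 + 0.063 + 0.017 − 0.007 = 0.955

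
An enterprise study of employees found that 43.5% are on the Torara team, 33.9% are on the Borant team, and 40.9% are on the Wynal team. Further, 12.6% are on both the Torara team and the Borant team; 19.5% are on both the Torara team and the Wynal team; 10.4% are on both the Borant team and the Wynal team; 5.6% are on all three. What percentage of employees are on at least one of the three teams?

81.4%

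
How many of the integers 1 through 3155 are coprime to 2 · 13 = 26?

1457

By inclusion-exclusion,
1577 + 242 − 121 = 1698
3155 − 1698 = 1457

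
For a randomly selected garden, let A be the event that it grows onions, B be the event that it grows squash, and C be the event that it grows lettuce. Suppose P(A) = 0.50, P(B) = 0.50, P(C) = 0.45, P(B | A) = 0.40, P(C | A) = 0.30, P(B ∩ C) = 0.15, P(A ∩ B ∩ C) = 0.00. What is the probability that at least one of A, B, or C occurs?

P(A ∩ B) = P(A)·P(B|A) = 0.50 × 0.40 = 0.20
P(A ∩ C) = P(A)·P(C|A) = 0.50 × 0.30 = 0.15
P(A ∪ B ∪ C) = 0.50 + 0.50 + 0.45 − 0.20 − 0.15 − 0.15 + 0.00 = 0.95

0.95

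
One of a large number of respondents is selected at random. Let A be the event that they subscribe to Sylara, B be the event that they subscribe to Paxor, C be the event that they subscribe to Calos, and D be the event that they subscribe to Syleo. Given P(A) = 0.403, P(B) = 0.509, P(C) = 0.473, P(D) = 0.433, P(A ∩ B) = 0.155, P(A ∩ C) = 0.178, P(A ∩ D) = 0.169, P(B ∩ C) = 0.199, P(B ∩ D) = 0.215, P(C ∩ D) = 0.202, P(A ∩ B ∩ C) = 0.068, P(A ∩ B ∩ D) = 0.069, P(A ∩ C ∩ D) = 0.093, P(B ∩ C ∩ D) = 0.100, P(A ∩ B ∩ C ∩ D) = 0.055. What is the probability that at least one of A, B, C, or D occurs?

Using inclusion–exclusion:
P(A ∪ B ∪ C ∪ D) = 0.403 + 0.509 + 0.473 + 0.433 − 0.155 − 0.178 − 0.169 − 0.199 − 0.215 − 0.202 + 0.068 + 0.069 + 0.093 + 0.100 − 0.055 = 0.975

0.975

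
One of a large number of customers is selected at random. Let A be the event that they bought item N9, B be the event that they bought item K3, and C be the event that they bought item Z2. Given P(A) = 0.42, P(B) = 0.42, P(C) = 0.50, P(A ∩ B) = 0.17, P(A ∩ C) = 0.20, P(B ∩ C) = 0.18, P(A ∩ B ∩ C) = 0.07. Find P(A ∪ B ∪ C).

P(A ∪ B ∪ C) = 0.42 + 0.42 + 0.50 − 0.17 − 0.20 − 0.18 + 0.07 = 0.86

0.86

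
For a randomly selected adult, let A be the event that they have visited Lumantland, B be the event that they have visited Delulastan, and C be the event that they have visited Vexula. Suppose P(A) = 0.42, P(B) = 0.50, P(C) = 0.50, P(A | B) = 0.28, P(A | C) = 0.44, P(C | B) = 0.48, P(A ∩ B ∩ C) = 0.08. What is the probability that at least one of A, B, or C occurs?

0.90

P(A ∩ B) = P(B)·P(A|B) = 0.50 × 0.28 = 0.14
P(A ∩ C) = P(C)·P(A|C) = 0.50 × 0.44 = 0.22
P(B ∩ C) = P(B)·P(C|B) = 0.50 × 0.48 = 0.24
P(A ∪ B ∪ C) = 0.42 + 0.50 + 0.50 − 0.14 − 0.22 − 0.24 + 0.08 = 0.90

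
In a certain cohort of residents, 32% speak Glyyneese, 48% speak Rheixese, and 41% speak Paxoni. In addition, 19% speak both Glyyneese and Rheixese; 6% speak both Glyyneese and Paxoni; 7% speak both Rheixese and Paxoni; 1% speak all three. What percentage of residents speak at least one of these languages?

Inclusion–exclusion gives
P(union) = 32 + 48 + 41 − 19 − 6 − 7 + 1 = 90%

90%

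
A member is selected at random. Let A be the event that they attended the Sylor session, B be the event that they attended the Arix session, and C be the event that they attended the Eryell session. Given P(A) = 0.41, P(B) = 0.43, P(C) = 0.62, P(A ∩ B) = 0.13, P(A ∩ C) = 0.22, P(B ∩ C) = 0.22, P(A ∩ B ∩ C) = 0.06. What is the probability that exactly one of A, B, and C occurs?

0.50

By inclusion–exclusion (exactly-one form):
P(exactly one) = 0.41 + 0.43 + 0.62 − 2·0.13 − 2·0.22 − 2·0.22 + 3·0.06 = 0.50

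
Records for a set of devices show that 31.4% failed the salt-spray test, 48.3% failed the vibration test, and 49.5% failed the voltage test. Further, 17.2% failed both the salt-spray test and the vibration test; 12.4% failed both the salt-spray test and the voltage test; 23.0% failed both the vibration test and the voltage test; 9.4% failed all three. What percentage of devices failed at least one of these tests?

Apply inclusion-exclusion:
P(union) = 31.4 + 48.3 + 49.5 − 17.2 − 12.4 − 23.0 + 9.4 = 86.0%

86.0%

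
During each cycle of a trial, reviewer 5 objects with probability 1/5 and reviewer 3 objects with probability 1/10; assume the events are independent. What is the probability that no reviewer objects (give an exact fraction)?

P(none) = (1 − 1/5) × (1 − 1/10) = 4/5 × 9/10 = 18/25

18/25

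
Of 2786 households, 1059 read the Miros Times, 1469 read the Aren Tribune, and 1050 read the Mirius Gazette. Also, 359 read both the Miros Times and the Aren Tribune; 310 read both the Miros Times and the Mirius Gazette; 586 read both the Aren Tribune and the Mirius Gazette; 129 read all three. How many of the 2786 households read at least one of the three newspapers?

2452

|union| = 1059 + 1469 + 1050 − 359 − 310 − 586 + 129 = 2452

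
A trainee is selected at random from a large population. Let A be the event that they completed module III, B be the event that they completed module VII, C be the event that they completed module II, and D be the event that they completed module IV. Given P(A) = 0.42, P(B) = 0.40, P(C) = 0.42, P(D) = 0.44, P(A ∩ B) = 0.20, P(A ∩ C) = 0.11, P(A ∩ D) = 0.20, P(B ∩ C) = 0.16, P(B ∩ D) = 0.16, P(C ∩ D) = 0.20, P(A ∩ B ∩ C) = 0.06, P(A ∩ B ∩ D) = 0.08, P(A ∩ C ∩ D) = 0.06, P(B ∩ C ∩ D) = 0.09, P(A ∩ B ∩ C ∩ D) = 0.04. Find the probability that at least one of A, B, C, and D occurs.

0.90

Apply inclusion-exclusion:
P(A ∪ B ∪ C ∪ D) = 0.42 + 0.40 + 0.42 + 0.44 − 0.20 − 0.11 − 0.20 − 0.16 − 0.16 − 0.20 + 0.06 + 0.08 + 0.06 + 0.09 − 0.04 = 0.90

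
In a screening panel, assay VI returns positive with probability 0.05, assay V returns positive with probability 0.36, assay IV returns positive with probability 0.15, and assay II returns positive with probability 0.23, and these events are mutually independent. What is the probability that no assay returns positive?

Since the events are independent, P(none) is the product of the individual non-occurrence probabilities.
P(none) = (1 − 0.05) × (1 − 0.36) × (1 − 0.15) × (1 − 0.23) = 0.95 × 0.64 × 0.85 × 0.77 = 0.397936

0.397936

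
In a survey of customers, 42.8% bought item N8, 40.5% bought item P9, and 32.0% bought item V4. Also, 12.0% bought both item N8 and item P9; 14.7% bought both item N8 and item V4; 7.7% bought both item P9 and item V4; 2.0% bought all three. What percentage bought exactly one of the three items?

By inclusion–exclusion (exactly-one form):
P(exactly one) = 42.8 + 40.5 + 32.0 − 2·12.0 − 2·14.7 − 2·7.7 + 3·2.0 = 52.5%

52.5%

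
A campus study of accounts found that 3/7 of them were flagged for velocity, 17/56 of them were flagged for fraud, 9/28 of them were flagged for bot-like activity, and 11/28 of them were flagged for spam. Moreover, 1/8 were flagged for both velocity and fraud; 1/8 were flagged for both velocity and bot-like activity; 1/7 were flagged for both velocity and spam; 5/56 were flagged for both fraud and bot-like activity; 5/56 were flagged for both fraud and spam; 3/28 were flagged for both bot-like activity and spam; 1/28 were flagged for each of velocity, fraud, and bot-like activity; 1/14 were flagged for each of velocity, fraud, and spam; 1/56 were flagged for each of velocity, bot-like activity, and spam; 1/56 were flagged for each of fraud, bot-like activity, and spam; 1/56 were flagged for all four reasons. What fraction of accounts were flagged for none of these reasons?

3/28

Using inclusion–exclusion:
P(≥1) = 3/7 + 17/56 + 9/28 + 11/28 − 1/8 − 1/8 − 1/7 − 5/56 − 5/56 − 3/28 + 1/28 + 1/14 + 1/56 + 1/56 − 1/56 = 25/28
P(none) = 1 − 25/28 = 3/28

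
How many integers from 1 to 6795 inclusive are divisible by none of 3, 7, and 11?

By inclusion–exclusion:
floor(6795/3) + floor(6795/7) + floor(6795/11) − floor(6795/21) − floor(6795/33) − floor(6795/77) + floor(6795/231) = 2265 + 970 + 617 − 323 − 205 − 88 + 29 = 3265
6795 − 3265 = 3530

3530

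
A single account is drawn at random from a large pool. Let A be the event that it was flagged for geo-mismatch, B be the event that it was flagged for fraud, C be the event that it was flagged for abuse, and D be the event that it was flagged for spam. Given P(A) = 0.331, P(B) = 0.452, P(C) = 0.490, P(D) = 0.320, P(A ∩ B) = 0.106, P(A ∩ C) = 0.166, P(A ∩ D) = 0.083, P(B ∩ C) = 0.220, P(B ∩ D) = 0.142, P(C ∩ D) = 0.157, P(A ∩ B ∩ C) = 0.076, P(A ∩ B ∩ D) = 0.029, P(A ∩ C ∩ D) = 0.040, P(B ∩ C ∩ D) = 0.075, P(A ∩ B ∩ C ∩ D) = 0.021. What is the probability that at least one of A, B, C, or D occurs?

0.918

P(A ∪ B ∪ C ∪ D) = 0.331 + 0.452 + 0.490 + 0.320 − 0.106 − 0.166 − 0.083 − 0.220 − 0.142 − 0.157 + 0.076 + 0.029 + 0.040 + 0.075 − 0.021 = 0.918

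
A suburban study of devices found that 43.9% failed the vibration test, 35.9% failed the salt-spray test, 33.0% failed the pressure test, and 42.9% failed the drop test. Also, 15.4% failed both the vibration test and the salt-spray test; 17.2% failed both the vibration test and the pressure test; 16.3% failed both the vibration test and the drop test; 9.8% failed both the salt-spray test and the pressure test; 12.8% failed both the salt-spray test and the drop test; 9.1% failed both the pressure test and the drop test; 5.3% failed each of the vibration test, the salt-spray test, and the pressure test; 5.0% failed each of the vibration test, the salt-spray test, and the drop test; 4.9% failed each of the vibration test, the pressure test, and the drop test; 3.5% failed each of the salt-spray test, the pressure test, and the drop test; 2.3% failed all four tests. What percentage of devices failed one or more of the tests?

P(at least one) = 43.9 + 35.9 + 33.0 + 42.9 − 15.4 − 17.2 − 16.3 − 9.8 − 12.8 − 9.1 + 5.3 + 5.0 + 4.9 + 3.5 − 2.3 = 91.5%

91.5%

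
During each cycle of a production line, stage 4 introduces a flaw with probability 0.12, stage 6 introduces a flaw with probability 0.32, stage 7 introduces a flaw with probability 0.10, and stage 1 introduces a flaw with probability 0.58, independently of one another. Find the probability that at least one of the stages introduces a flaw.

0.7738048

P(none) = (1 − 0.12) × (1 − 0.32) × (1 − 0.10) × (1 − 0.58) = 0.88 × 0.68 × 0.90 × 0.42 = 0.2261952
P(at least one) = 1 − 0.2261952 = 0.7738048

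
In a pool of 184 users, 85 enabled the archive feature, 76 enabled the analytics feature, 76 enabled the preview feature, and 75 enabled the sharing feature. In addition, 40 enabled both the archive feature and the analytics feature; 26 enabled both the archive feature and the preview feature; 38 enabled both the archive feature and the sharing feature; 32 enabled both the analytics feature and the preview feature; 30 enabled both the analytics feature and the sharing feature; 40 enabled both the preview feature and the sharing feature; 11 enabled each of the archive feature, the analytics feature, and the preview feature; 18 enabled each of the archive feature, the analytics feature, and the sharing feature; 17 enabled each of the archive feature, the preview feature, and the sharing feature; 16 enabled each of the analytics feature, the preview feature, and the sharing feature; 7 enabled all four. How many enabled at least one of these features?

By inclusion-exclusion,
N(≥1) = 85 + 76 + 76 + 75 − 40 − 26 − 38 − 32 − 30 − 40 + 11 + 18 + 17 + 16 − 7 = 161

161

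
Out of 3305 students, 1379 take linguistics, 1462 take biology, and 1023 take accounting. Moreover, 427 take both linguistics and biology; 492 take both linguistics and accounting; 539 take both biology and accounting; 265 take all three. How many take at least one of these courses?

|union| = 1379 + 1462 + 1023 − 427 − 492 − 539 + 265 = 2671

2671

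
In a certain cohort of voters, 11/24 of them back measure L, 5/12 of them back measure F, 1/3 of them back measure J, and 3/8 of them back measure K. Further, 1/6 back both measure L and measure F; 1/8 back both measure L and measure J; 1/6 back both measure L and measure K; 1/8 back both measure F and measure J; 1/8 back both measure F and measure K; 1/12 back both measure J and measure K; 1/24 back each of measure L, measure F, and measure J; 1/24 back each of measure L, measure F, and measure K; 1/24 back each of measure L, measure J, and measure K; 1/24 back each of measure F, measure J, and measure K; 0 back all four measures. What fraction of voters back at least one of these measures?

23/24

P(≥1) = 11/24 + 5/12 + 1/3 + 3/8 − 1/6 − 1/8 − 1/6 − 1/8 − 1/8 − 1/12 + 1/24 + 1/24 + 1/24 + 1/24 − 0 = 23/24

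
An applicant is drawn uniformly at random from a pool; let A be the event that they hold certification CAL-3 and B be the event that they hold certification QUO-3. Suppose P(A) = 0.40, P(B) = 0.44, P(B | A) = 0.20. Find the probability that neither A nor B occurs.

0.24

P(A ∩ B) = P(A)·P(B|A) = 0.40 × 0.20 = 0.08
By inclusion-exclusion,
P(A ∪ B) = 0.40 + 0.44 − 0.08 = 0.76
P(none) = 1 − 0.76 = 0.24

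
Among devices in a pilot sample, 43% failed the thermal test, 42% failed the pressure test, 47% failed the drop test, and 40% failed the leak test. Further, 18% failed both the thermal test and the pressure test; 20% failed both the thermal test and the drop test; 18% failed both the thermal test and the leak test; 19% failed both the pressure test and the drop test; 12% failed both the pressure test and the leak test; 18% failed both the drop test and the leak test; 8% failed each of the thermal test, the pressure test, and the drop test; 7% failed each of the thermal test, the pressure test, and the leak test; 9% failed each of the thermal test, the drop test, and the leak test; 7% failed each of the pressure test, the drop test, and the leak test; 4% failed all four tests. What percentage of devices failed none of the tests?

6%

P(≥1) = 43 + 42 + 47 + 40 − 18 − 20 − 18 − 19 − 12 − 18 + 8 + 7 + 9 + 7 − 4 = 94%
P(none) = 100% − 94% = 6%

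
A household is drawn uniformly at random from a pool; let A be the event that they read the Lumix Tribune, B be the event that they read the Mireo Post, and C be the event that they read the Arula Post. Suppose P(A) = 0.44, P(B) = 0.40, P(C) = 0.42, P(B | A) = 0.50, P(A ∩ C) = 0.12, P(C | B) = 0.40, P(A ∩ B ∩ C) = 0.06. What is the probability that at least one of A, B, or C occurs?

P(A ∩ B) = P(A)·P(B|A) = 0.44 × 0.50 = 0.22
P(B ∩ C) = P(B)·P(C|B) = 0.40 × 0.40 = 0.16
Using inclusion–exclusion:
P(A ∪ B ∪ C) = 0.44 + 0.40 + 0.42 − 0.22 − 0.12 − 0.16 + 0.06 = 0.82

0.82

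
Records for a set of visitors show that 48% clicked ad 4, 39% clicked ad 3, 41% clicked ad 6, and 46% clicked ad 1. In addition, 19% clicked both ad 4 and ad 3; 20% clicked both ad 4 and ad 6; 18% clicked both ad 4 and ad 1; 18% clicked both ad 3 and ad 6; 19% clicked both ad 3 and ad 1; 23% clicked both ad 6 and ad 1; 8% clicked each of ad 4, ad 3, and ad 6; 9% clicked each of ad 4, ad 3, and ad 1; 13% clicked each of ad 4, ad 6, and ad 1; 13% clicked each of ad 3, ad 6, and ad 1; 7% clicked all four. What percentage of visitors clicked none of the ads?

7%

P(union) = 48 + 39 + 41 + 46 − 19 − 20 − 18 − 18 − 19 − 23 + 8 + 9 + 13 + 13 − 7 = 93%
P(none) = 100% − 93% = 7%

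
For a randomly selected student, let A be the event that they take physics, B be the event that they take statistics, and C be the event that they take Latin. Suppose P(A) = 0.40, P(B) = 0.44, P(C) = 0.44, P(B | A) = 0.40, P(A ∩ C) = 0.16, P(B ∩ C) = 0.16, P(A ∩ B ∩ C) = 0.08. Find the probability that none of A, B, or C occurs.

P(A ∩ B) = P(A)·P(B|A) = 0.40 × 0.40 = 0.16
P(A ∪ B ∪ C) = 0.40 + 0.44 + 0.44 − 0.16 − 0.16 − 0.16 + 0.08 = 0.88
P(none) = 1 − 0.88 = 0.12

0.12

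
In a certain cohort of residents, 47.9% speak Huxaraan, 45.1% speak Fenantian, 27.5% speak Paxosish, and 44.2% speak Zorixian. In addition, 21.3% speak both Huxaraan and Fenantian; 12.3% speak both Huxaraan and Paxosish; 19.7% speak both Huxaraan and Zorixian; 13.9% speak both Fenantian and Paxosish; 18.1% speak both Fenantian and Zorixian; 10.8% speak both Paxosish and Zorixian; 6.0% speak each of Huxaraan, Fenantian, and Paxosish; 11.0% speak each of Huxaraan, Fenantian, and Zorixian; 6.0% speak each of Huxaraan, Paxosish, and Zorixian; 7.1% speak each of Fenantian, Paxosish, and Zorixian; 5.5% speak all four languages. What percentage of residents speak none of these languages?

6.8%

P(union) = 47.9 + 45.1 + 27.5 + 44.2 − 21.3 − 12.3 − 19.7 − 13.9 − 18.1 − 10.8 + 6.0 + 11.0 + 6.0 + 7.1 − 5.5 = 93.2%
P(none) = 100% − 93.2% = 6.8%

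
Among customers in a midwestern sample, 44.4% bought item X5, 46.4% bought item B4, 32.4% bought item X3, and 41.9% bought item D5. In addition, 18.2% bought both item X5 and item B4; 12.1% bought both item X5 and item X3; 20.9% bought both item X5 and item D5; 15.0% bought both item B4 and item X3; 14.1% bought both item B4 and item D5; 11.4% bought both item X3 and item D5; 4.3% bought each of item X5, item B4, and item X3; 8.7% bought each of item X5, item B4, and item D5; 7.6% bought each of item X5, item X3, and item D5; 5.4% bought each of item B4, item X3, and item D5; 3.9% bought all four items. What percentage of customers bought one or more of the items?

95.5%

By inclusion–exclusion:
P(union) = 44.4 + 46.4 + 32.4 + 41.9 − 18.2 − 12.1 − 20.9 − 15.0 − 14.1 − 11.4 + 4.3 + 8.7 + 7.6 + 5.4 − 3.9 = 95.5%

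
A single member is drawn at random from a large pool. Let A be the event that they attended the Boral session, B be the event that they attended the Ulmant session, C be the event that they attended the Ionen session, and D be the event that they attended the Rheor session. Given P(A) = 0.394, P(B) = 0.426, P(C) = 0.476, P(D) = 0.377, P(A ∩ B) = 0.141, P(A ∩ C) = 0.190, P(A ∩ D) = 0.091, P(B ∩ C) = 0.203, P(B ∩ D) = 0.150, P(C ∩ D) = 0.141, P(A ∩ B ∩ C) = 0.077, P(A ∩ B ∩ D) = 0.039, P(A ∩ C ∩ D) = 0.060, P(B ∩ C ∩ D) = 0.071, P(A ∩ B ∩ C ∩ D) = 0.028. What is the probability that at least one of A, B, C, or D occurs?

0.976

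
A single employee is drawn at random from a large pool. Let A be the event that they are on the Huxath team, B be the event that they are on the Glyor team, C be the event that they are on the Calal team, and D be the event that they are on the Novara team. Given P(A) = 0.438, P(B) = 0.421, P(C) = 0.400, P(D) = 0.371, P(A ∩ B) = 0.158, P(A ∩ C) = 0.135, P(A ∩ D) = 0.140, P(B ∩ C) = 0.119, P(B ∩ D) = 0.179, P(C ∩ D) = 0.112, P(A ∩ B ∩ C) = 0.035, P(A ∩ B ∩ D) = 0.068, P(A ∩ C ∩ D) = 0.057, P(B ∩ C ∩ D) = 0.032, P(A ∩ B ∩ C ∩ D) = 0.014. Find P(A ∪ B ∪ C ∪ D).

0.965

P(A ∪ B ∪ C ∪ D) = 0.438 + 0.421 + 0.400 + 0.371 − 0.158 − 0.135 − 0.140 − 0.119 − 0.179 − 0.112 + 0.035 + 0.068 + 0.057 + 0.032 − 0.014 = 0.965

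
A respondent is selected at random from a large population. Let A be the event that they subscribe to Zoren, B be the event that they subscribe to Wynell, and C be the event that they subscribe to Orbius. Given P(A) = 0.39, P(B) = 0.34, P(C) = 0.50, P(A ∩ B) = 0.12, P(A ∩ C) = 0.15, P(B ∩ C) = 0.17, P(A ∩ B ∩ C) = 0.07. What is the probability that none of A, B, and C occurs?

P(A ∪ B ∪ C) = 0.39 + 0.34 + 0.50 − 0.12 − 0.15 − 0.17 + 0.07 = 0.86
P(none) = 1 − 0.86 = 0.14

0.14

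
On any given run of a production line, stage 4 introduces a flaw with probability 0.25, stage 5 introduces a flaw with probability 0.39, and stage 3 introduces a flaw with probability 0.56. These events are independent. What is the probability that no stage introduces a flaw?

0.2013

Since the events are independent, P(none) is the product of the individual non-occurrence probabilities.
P(none) = (1 − 0.25) × (1 − 0.39) × (1 − 0.56) = 0.75 × 0.61 × 0.44 = 0.2013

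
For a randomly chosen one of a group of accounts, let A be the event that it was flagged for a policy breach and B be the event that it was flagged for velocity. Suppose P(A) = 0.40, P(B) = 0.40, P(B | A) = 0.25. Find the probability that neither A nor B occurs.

0.30

P(A ∩ B) = P(A)·P(B|A) = 0.40 × 0.25 = 0.10
Using inclusion–exclusion:
P(A ∪ B) = 0.40 + 0.40 − 0.10 = 0.70
P(none) = 1 − 0.70 = 0.30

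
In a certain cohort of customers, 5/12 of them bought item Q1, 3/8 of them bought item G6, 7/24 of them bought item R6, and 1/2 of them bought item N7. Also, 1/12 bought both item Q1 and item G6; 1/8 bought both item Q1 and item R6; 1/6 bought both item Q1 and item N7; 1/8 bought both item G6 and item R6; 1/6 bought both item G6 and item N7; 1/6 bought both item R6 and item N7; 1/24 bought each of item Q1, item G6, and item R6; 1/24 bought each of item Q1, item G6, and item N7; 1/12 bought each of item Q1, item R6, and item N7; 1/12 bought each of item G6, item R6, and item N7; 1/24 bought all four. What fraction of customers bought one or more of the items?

23/24

Apply inclusion-exclusion:
P(≥1) = 5/12 + 3/8 + 7/24 + 1/2 − 1/12 − 1/8 − 1/6 − 1/8 − 1/6 − 1/6 + 1/24 + 1/24 + 1/12 + 1/12 − 1/24 = 23/24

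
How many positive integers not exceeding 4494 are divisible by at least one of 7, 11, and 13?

Using inclusion–exclusion:
floor(4494/7) + floor(4494/11) + floor(4494/13) − floor(4494/77) − floor(4494/91) − floor(4494/143) + floor(4494/1001) = 642 + 408 + 345 − 58 − 49 − 31 + 4 = 1261

1261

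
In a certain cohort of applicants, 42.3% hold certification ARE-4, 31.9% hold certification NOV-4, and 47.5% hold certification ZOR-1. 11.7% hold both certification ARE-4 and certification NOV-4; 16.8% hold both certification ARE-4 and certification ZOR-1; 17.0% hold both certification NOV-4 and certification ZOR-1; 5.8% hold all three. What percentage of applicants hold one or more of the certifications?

P(at least one) = 42.3 + 31.9 + 47.5 − 11.7 − 16.8 − 17.0 + 5.8 = 82.0%

82.0%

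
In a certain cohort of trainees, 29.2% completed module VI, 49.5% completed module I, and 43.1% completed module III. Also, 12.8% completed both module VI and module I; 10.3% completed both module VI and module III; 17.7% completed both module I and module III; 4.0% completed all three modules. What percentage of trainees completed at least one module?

P(at least one) = 29.2 + 49.5 + 43.1 − 12.8 − 10.3 − 17.7 + 4.0 = 85.0%

85.0%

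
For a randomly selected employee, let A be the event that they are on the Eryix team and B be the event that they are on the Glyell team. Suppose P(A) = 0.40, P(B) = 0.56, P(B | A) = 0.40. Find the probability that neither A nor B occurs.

0.20

P(A ∩ B) = P(A)·P(B|A) = 0.40 × 0.40 = 0.16
Using inclusion–exclusion:
P(A ∪ B) = 0.40 + 0.56 − 0.16 = 0.80
P(none) = 1 − 0.80 = 0.20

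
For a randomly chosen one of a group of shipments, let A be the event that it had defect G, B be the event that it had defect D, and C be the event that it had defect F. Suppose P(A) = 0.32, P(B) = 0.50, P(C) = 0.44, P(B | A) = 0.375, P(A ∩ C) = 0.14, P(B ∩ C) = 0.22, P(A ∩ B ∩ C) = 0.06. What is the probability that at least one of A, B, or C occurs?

0.84

P(A ∩ B) = P(A)·P(B|A) = 0.32 × 0.375 = 0.12
Apply inclusion-exclusion:
P(A ∪ B ∪ C) = 0.32 + 0.50 + 0.44 − 0.12 − 0.14 − 0.22 + 0.06 = 0.84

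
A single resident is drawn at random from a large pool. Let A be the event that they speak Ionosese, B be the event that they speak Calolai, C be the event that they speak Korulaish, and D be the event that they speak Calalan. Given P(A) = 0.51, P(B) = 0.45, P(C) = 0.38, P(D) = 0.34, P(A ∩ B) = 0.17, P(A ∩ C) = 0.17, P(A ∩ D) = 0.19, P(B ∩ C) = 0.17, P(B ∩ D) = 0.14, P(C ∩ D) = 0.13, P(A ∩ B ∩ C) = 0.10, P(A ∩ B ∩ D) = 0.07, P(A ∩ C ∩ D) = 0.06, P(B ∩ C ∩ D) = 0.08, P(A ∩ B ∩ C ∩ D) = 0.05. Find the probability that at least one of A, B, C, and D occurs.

P(A ∪ B ∪ C ∪ D) = 0.51 + 0.45 + 0.38 + 0.34 − 0.17 − 0.17 − 0.19 − 0.17 − 0.14 − 0.13 + 0.10 + 0.07 + 0.06 + 0.08 − 0.05 = 0.97

0.97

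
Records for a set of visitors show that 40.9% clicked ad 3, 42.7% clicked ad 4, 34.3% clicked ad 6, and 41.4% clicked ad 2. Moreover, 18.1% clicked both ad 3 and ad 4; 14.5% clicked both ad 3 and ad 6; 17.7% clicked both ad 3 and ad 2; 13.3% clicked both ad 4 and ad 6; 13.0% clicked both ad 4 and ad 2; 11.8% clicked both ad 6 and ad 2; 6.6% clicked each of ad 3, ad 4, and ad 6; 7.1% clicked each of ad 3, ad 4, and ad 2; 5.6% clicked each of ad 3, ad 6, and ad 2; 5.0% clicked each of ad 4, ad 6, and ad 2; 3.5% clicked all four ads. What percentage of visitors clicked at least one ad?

91.7%

Apply inclusion-exclusion:
P(at least one) = 40.9 + 42.7 + 34.3 + 41.4 − 18.1 − 14.5 − 17.7 − 13.3 − 13.0 − 11.8 + 6.6 + 7.1 + 5.6 + 5.0 − 3.5 = 91.7%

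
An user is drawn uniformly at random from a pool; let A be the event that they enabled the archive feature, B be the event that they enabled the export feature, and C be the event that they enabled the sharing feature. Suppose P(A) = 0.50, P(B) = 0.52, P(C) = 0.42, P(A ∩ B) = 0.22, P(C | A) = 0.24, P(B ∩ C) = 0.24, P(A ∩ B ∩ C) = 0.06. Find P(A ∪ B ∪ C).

P(A ∩ C) = P(A)·P(C|A) = 0.50 × 0.24 = 0.12
By inclusion-exclusion,
P(A ∪ B ∪ C) = 0.50 + 0.52 + 0.42 − 0.22 − 0.12 − 0.24 + 0.06 = 0.92

0.92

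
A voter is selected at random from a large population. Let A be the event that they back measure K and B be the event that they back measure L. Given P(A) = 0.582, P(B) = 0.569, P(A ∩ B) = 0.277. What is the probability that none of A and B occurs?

0.126

Using inclusion–exclusion:
P(A ∪ B) = 0.582 + 0.569 − 0.277 = 0.874
P(none) = 1 − 0.874 = 0.126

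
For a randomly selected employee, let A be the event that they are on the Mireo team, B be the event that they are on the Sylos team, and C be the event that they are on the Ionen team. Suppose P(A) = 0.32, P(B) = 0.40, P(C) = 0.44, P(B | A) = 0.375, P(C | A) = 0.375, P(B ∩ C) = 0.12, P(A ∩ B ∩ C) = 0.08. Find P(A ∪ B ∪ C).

0.88

P(A ∩ B) = P(A)·P(B|A) = 0.32 × 0.375 = 0.12
P(A ∩ C) = P(A)·P(C|A) = 0.32 × 0.375 = 0.12
Apply inclusion-exclusion:
P(A ∪ B ∪ C) = 0.32 + 0.40 + 0.44 − 0.12 − 0.12 − 0.12 + 0.08 = 0.88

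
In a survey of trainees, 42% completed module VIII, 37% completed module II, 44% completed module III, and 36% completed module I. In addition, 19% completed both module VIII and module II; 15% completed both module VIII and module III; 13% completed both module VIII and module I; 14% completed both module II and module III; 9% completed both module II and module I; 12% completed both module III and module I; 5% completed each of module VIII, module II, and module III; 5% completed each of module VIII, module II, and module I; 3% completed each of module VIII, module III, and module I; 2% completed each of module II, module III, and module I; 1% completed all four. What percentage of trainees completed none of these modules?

9%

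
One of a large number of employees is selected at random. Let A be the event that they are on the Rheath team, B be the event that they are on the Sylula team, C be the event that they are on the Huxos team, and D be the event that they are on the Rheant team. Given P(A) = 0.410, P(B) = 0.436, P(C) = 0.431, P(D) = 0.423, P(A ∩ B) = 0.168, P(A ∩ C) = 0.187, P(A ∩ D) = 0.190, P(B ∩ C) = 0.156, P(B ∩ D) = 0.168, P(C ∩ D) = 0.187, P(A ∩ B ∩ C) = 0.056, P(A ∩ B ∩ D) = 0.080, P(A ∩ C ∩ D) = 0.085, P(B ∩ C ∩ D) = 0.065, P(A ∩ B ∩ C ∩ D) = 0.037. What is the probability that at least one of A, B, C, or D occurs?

0.893

Inclusion–exclusion gives
P(A ∪ B ∪ C ∪ D) = 0.410 + 0.436 + 0.431 + 0.423 − 0.168 − 0.187 − 0.190 − 0.156 − 0.168 − 0.187 + 0.056 + 0.080 + 0.085 + 0.065 − 0.037 = 0.893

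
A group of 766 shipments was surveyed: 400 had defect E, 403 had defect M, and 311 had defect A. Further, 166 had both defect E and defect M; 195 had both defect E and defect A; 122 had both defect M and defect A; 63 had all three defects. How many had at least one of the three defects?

694

By inclusion–exclusion:
N(≥1) = 400 + 403 + 311 − 166 − 195 − 122 + 63 = 694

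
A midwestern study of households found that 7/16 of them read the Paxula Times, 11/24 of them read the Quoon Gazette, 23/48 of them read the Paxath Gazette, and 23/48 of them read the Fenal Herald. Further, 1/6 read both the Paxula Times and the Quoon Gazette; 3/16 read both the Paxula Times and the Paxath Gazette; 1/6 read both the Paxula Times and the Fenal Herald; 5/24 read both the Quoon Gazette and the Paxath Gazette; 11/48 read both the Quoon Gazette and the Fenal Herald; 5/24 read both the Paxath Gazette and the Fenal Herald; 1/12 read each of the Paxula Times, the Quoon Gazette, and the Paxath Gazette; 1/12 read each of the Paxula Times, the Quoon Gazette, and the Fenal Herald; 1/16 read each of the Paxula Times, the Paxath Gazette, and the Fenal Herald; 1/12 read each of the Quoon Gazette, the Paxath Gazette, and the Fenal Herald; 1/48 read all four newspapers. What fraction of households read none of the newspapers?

1/48

Apply inclusion-exclusion:
P(at least one) = 7/16 + 11/24 + 23/48 + 23/48 − 1/6 − 3/16 − 1/6 − 5/24 − 11/48 − 5/24 + 1/12 + 1/12 + 1/16 + 1/12 − 1/48 = 47/48
P(none) = 1 − 47/48 = 1/48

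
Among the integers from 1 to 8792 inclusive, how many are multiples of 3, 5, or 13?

4463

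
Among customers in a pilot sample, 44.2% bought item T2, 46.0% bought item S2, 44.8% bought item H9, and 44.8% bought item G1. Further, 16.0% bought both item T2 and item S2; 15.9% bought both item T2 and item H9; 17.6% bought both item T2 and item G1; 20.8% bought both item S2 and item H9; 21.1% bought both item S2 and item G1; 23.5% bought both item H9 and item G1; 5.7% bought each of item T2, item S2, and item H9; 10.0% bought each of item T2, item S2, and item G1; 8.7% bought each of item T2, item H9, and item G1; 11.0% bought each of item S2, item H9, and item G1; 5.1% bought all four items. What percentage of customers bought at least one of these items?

95.2%

Inclusion–exclusion gives
P(at least one) = 44.2 + 46.0 + 44.8 + 44.8 − 16.0 − 15.9 − 17.6 − 20.8 − 21.1 − 23.5 + 5.7 + 10.0 + 8.7 + 11.0 − 5.1 = 95.2%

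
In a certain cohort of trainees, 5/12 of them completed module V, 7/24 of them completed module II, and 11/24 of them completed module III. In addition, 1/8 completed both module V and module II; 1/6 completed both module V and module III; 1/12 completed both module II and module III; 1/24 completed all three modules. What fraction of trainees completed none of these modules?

1/6

Using inclusion–exclusion:
P(≥1) = 5/12 + 7/24 + 11/24 − 1/8 − 1/6 − 1/12 + 1/24 = 5/6
P(none) = 1 − 5/6 = 1/6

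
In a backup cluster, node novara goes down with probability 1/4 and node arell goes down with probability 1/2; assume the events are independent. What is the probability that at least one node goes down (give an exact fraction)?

5/8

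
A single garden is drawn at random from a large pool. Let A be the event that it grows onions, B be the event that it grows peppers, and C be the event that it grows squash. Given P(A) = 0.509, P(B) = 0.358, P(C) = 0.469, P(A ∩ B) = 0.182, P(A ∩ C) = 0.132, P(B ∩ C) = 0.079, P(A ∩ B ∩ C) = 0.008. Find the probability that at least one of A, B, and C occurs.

0.951

P(A ∪ B ∪ C) = 0.509 + 0.358 + 0.469 − 0.182 − 0.132 − 0.079 + 0.008 = 0.951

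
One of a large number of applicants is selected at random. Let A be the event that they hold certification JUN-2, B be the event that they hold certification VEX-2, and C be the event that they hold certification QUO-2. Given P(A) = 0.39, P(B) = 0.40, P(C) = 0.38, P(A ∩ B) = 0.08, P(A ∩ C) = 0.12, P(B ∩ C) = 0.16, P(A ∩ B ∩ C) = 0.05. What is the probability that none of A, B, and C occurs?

By inclusion–exclusion:
P(A ∪ B ∪ C) = 0.39 + 0.40 + 0.38 − 0.08 − 0.12 − 0.16 + 0.05 = 0.86
P(none) = 1 − 0.86 = 0.14

0.14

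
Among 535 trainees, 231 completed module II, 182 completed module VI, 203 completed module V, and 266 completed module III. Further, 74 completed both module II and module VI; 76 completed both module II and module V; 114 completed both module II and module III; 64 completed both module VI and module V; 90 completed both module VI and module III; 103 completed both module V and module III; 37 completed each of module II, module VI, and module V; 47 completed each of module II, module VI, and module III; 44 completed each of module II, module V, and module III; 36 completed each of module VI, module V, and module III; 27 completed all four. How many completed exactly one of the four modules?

By inclusion–exclusion (exactly-one form):
N(exactly one) = 231 + 182 + 203 + 266 − 2·74 − 2·76 − 2·114 − 2·64 − 2·90 − 2·103 + 3·37 + 3·47 + 3·44 + 3·36 − 4·27 = 224

224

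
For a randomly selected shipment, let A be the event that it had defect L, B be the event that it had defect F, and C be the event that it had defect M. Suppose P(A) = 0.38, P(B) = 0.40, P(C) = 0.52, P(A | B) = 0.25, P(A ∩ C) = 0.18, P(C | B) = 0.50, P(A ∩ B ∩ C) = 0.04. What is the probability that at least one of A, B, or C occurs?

0.86

P(A ∩ B) = P(B)·P(A|B) = 0.40 × 0.25 = 0.10
P(B ∩ C) = P(B)·P(C|B) = 0.40 × 0.50 = 0.20
By inclusion-exclusion,
P(A ∪ B ∪ C) = 0.38 + 0.40 + 0.52 − 0.10 − 0.18 − 0.20 + 0.04 = 0.86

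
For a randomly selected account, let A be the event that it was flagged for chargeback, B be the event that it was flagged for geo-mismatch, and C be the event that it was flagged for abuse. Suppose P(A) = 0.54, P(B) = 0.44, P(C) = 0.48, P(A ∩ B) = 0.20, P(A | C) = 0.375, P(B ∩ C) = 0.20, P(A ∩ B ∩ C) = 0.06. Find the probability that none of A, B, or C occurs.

P(A ∩ C) = P(C)·P(A|C) = 0.48 × 0.375 = 0.18
P(A ∪ B ∪ C) = 0.54 + 0.44 + 0.48 − 0.20 − 0.18 − 0.20 + 0.06 = 0.94
P(none) = 1 − 0.94 = 0.06

0.06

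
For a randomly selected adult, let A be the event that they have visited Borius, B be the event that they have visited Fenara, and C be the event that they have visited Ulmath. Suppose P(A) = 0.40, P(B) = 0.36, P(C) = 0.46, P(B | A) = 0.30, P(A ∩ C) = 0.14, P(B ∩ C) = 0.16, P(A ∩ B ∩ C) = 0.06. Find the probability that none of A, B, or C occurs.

0.14

P(A ∩ B) = P(A)·P(B|A) = 0.40 × 0.30 = 0.12
By inclusion-exclusion,
P(A ∪ B ∪ C) = 0.40 + 0.36 + 0.46 − 0.12 − 0.14 − 0.16 + 0.06 = 0.86
P(none) = 1 − 0.86 = 0.14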